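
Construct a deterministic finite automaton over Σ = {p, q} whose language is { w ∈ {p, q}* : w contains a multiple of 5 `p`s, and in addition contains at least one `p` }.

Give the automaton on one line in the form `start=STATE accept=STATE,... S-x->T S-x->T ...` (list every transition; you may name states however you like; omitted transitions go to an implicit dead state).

start=S0 accept=S5 S0-p->S1 S0-q->S0 S1-p->S2 S1-q->S1 S2-p->S3 S2-q->S2 S3-p->S4 S3-q->S3 S4-p->S5 S4-q->S4 S5-p->S1 S5-q->S5

Run two small machines in parallel and take their product. The first has 5 states tracking the count of `p`s modulo 5; the second has 3 states tracking the count of `p`s, saturating at 2. A product state is a pair (one from each), accepting exactly when both do. Minimizing collapses redundant product states.
With 6 states:
        p   q  
>  S0   S1  S0 
   S1   S2  S1 
   S2   S3  S2 
   S3   S4  S3 
   S4   S5  S4 
 * S5   S1  S5 
(> = start, * = accepting)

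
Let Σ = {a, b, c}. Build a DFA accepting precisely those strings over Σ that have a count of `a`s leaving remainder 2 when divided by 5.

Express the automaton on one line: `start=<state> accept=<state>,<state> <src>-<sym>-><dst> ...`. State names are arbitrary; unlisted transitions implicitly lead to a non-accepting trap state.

start=S0 accept=S2 S0-a->S1 S0-b->S0 S0-c->S0 S1-a->S2 S1-b->S1 S1-c->S1 S2-a->S3 S2-b->S2 S2-c->S2 S3-a->S4 S3-b->S3 S3-c->S3 S4-a->S0 S4-b->S4 S4-c->S4

Keep the running count of `a`s modulo 5: each `a` advances along the cycle S0 → S1 → S2 → S3 → S4 → S0 while other symbols loop. Accept at S2.
        a   b   c  
>  S0   S1  S0  S0 
   S1   S2  S1  S1 
 * S2   S3  S2  S2 
   S3   S4  S3  S3 
   S4   S0  S4  S4 
(> = start, * = accepting)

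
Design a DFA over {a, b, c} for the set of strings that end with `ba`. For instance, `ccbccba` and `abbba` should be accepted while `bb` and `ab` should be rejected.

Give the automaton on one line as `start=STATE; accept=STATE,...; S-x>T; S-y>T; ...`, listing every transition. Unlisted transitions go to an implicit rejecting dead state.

start=s0; accept=s2; s0-a>s0; s0-b>s1; s0-c>s0; s1-a>s2; s1-b>s1; s1-c>s0; s2-a>s0; s2-b>s1; s2-c>s0

Remember how much of `ba` the current input suffix matches. State s0 means no match yet; s1 means the last symbol is `b`; s2 means the last 2 symbols are `ba`. Only s2 accepts. On a mismatch, fall back to the longest proper suffix that is still a prefix of `ba`.
A 3-state machine:
        a   b   c  
>  s0   s0  s1  s0 
   s1   s2  s1  s0 
 * s2   s0  s1  s0 
(> = start, * = accepting)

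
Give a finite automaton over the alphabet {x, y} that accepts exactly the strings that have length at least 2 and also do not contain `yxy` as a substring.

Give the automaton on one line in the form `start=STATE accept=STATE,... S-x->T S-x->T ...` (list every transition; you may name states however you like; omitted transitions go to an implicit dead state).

start=q0 accept=q3,q4,q5 q0-x->q1 q0-y->q2 q1-x->q3 q1-y->q4 q2-x->q5 q2-y->q4 q3-x->q3 q3-y->q4 q4-x->q5 q4-y->q4 q5-x->q3 q5-y->q6 q6-x->q6 q6-y->q6

Run two small machines in parallel and take their product. The first has 4 states tracking the input length, saturating at 3; the second has 4 states tracking partial matches of the forbidden pattern `yxy`. A product state is a pair (one from each), accepting exactly when both do. Minimizing collapses redundant product states.
A 7-state machine:
        x   y  
>  q0   q1  q2 
   q1   q3  q4 
   q2   q5  q4 
 * q3   q3  q4 
 * q4   q5  q4 
 * q5   q3  q6 
   q6   q6  q6 
(> = start, * = accepting)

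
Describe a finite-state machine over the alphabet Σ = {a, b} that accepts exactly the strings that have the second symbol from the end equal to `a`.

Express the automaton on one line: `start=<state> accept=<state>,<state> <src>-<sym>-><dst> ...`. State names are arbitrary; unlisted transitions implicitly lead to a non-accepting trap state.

Because acceptance depends on a position counted from the end, the machine has to buffer the most recent 2 symbols. Make each state the string of the last up-to-2 symbols read; on input `x` shift the window left and append `x`. Accept when the buffered window has length 2 and begins with `a`.
        a   b  
>  S0   S1  S2 
   S1   S3  S4 
   S2   S5  S6 
 * S3   S3  S4 
 * S4   S5  S6 
   S5   S3  S4 
   S6   S5  S6 
(> = start, * = accepting)

start=S0 accept=S3,S4 S0-a->S1 S0-b->S2 S1-a->S3 S1-b->S4 S2-a->S5 S2-b->S6 S3-a->S3 S3-b->S4 S4-a->S5 S4-b->S6 S5-a->S3 S5-b->S4 S6-a->S5 S6-b->S6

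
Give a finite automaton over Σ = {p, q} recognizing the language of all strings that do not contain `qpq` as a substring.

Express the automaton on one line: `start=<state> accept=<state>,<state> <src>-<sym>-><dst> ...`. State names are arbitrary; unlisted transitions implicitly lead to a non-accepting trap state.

This is the complement of 'contains `qpq`'. Use the same substring-matching states — s0 through s3 holding how much of `qpq` has just been matched — but flip the accepting set: everything except the trap s3 accepts.
        p   q  
>* s0   s0  s1 
 * s1   s2  s1 
 * s2   s0  s3 
   s3   s3  s3 
(> = start, * = accepting)

start=s0 accept=s0,s1,s2 s0-p->s0 s0-q->s1 s1-p->s2 s1-q->s1 s2-p->s0 s2-q->s3 s3-p->s3 s3-q->s3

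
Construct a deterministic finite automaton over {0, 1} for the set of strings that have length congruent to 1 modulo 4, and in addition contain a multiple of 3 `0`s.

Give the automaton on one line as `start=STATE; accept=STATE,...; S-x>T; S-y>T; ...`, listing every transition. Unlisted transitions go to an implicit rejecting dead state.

start=A; accept=C; A-0>B; A-1>C; B-0>D; B-1>E; C-0>E; C-1>F; D-0>G; D-1>H; E-0>H; E-1>I; F-0>I; F-1>G; G-0>J; G-1>A; H-0>A; H-1>K; I-0>K; I-1>J; J-0>L; J-1>B; K-0>C; K-1>L; L-0>F; L-1>D

Run two small machines in parallel and take their product. The first has 4 states tracking the input length modulo 4; the second has 3 states tracking the count of `0`s modulo 3. A product state is a pair (one from each), accepting exactly when both do.
With 12 states:
       0  1 
>  A   B  C 
   B   D  E 
 * C   E  F 
   D   G  H 
   E   H  I 
   F   I  G 
   G   J  A 
   H   A  K 
   I   K  J 
   J   L  B 
   K   C  L 
   L   F  D 
(> = start, * = accepting)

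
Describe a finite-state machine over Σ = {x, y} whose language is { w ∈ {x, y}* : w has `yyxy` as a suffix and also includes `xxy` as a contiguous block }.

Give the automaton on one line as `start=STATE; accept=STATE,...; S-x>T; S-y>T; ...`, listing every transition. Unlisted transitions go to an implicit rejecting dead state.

Build one automaton per condition and run them in lockstep. The first has 5 states tracking how much of the suffix `yyxy` has currently been matched; the second has 4 states tracking whether and how much of `xxy` has been seen. A product state is a pair (one from each), accepting exactly when both do.
A 12-state machine:
       x  y 
>  A   B  C 
   B   D  C 
   C   B  E 
   D   D  F 
   E   G  E 
   F   H  I 
   G   D  J 
   H   H  F 
   I   K  I 
   J   B  E 
   K   H  L 
 * L   H  I 
(> = start, * = accepting)

start=A; accept=L; A-x>B; A-y>C; B-x>D; B-y>C; C-x>B; C-y>E; D-x>D; D-y>F; E-x>G; E-y>E; F-x>H; F-y>I; G-x>D; G-y>J; H-x>H; H-y>F; I-x>K; I-y>I; J-x>B; J-y>E; K-x>H; K-y>L; L-x>H; L-y>I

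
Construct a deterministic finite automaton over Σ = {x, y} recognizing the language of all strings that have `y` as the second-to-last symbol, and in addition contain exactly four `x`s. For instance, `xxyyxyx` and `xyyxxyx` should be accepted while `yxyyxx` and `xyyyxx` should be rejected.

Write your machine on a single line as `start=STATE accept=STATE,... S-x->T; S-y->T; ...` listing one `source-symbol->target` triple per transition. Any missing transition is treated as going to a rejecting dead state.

Build one automaton per condition and run them in lockstep. One (7 states) tracks the last 2 symbols read; the other (6 states) tracks the count of `x`s, saturating at 5. Each combined state is a pair, one component from each; accept when both components accept. Minimizing collapses redundant product states.
10 states suffice.
        x   y  
>  S0   S1  S0 
   S1   S2  S1 
   S2   S3  S2 
   S3   S4  S5 
   S4   S6  S7 
   S5   S8  S5 
   S6   S6  S6 
   S7   S6  S9 
 * S8   S6  S7 
 * S9   S6  S9 
(> = start, * = accepting)

start=S0; accept=S8,S9; S0-x->S1; S0-y->S0; S1-x->S2; S1-y->S1; S2-x->S3; S2-y->S2; S3-x->S4; S3-y->S5; S4-x->S6; S4-y->S7; S5-x->S8; S5-y->S5; S6-x->S6; S6-y->S6; S7-x->S6; S7-y->S9; S8-x->S6; S8-y->S7; S9-x->S6; S9-y->S9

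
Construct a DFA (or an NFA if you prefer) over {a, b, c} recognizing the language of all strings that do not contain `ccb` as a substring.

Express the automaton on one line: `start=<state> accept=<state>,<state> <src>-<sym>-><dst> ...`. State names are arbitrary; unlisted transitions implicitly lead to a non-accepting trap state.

start=q0 accept=q0,q1,q2 q0-a->q0 q0-b->q0 q0-c->q1 q1-a->q0 q1-b->q0 q1-c->q2 q2-a->q0 q2-b->q3 q2-c->q2 q3-a->q3 q3-b->q3 q3-c->q3

Track partial matches of the forbidden pattern `ccb`. State q3 is a dead state reached once `ccb` has occurred; every other state accepts. q0 means no part of `ccb` is currently matched.
4 states suffice.
        a   b   c  
>* q0   q0  q0  q1 
 * q1   q0  q0  q2 
 * q2   q0  q3  q2 
   q3   q3  q3  q3 
(> = start, * = accepting)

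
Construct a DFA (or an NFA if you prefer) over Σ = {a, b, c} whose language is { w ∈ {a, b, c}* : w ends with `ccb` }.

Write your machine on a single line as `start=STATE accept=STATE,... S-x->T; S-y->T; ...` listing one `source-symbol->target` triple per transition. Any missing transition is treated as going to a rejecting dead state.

start=s0; accept=s3; s0-a->s0; s0-b->s0; s0-c->s1; s1-a->s0; s1-b->s0; s1-c->s2; s2-a->s0; s2-b->s3; s2-c->s2; s3-a->s0; s3-b->s0; s3-c->s1

Remember how much of `ccb` the current input suffix matches. State s0 means no match yet; s1 means the last symbol is `c`; s2 means the last 2 symbols are `cc`; s3 means the last 3 symbols are `ccb`. Only s3 accepts. On a mismatch, fall back to the longest proper suffix that is still a prefix of `ccb`.
A 4-state machine:
        a   b   c  
>  s0   s0  s0  s1 
   s1   s0  s0  s2 
   s2   s0  s3  s2 
 * s3   s0  s0  s1 
(> = start, * = accepting)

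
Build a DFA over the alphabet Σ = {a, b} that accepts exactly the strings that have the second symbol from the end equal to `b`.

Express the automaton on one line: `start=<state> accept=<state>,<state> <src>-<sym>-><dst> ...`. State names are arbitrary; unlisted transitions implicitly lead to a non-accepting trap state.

A DFA must remember the last 2 symbols (since which symbol is second-to-last isn't known until the input ends). Use one state per possible window of the last ≤2 symbols; accept from those whose window starts with `b`.
With 7 states:
        a   b  
>  s0   s1  s2 
   s1   s3  s4 
   s2   s5  s6 
   s3   s3  s4 
   s4   s5  s6 
 * s5   s3  s4 
 * s6   s5  s6 
(> = start, * = accepting)

start=s0 accept=s5,s6 s0-a->s1 s0-b->s2 s1-a->s3 s1-b->s4 s2-a->s5 s2-b->s6 s3-a->s3 s3-b->s4 s4-a->s5 s4-b->s6 s5-a->s3 s5-b->s4 s6-a->s5 s6-b->s6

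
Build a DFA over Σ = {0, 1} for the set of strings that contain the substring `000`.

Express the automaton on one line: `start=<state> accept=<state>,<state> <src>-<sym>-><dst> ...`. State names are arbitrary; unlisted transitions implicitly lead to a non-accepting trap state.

States q0..q2 record the length of the longest prefix of `000` that matches the current input suffix. Reaching q3 means `000` has been seen, and we stay there forever. Accept from q3.
4 states suffice.
        0   1  
>  q0   q1  q0 
   q1   q2  q0 
   q2   q3  q0 
 * q3   q3  q3 
(> = start, * = accepting)

start=q0 accept=q3 q0-0->q1 q0-1->q0 q1-0->q2 q1-1->q0 q2-0->q3 q2-1->q0 q3-0->q3 q3-1->q3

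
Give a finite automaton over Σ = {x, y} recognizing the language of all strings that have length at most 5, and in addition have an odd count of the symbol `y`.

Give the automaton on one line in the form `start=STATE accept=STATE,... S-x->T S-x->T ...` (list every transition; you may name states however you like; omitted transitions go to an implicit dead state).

Build one automaton per condition and run them in lockstep. The first has 7 states tracking the input length, saturating at 6; the second has 2 states tracking the count of `y`s modulo 2. A product state is a pair (one from each), accepting exactly when both do. Equivalent product states are then merged.
11 states suffice.
          x    y  
>  q0     q1   q2 
   q1     q3   q4 
 * q2     q4   q3 
   q3     q5   q6 
 * q4     q6   q5 
   q5     q7   q8 
 * q6     q8   q7 
   q7     q9  q10 
 * q8    q10   q9 
   q9     q9   q9 
 * q10    q9   q9 
(> = start, * = accepting)

start=q0 accept=q2,q4,q6,q8,q10 q0-x->q1 q0-y->q2 q1-x->q3 q1-y->q4 q2-x->q4 q2-y->q3 q3-x->q5 q3-y->q6 q4-x->q6 q4-y->q5 q5-x->q7 q5-y->q8 q6-x->q8 q6-y->q7 q7-x->q9 q7-y->q10 q8-x->q10 q8-y->q9 q9-x->q9 q9-y->q9 q10-x->q9 q10-y->q9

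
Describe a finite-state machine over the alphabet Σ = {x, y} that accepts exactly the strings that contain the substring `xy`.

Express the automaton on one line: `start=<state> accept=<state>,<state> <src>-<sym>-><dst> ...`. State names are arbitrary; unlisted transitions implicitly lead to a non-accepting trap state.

start=q0 accept=q2 q0-x->q1 q0-y->q0 q1-x->q1 q1-y->q2 q2-x->q2 q2-y->q2

Track how much of `xy` has been matched so far: state q0 is no progress, q2 is the absorbing accept state reached once `xy` has occurred. Intermediate states record partial matches; on a mismatch, fall back to the longest reusable overlap.
3 states suffice.
        x   y  
>  q0   q1  q0 
   q1   q1  q2 
 * q2   q2  q2 
(> = start, * = accepting)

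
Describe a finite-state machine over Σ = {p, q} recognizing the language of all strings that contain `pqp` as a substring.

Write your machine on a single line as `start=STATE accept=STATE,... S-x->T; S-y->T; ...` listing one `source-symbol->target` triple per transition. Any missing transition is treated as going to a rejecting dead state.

start=s0; accept=s3; s0-p->s1; s0-q->s0; s1-p->s1; s1-q->s2; s2-p->s3; s2-q->s0; s3-p->s3; s3-q->s3

Track how much of `pqp` has been matched so far: state s0 is no progress, s3 is the absorbing accept state reached once `pqp` has occurred. Intermediate states record partial matches; on a mismatch, fall back to the longest reusable overlap.
A 4-state machine:
        p   q  
>  s0   s1  s0 
   s1   s1  s2 
   s2   s3  s0 
 * s3   s3  s3 
(> = start, * = accepting)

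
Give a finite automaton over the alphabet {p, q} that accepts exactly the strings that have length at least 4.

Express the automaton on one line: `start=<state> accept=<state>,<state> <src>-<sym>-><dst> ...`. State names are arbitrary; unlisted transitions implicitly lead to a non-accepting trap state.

start=S0 accept=S4,S5 S0-p->S1 S0-q->S1 S1-p->S2 S1-q->S2 S2-p->S3 S2-q->S3 S3-p->S4 S3-q->S4 S4-p->S5 S4-q->S5 S5-p->S5 S5-q->S5

Count input length up to 5: every symbol moves from S0 toward S5, which means 'more than 4' and absorbs. Accept from {S4, S5}.
With 6 states:
        p   q  
>  S0   S1  S1 
   S1   S2  S2 
   S2   S3  S3 
   S3   S4  S4 
 * S4   S5  S5 
 * S5   S5  S5 
(> = start, * = accepting)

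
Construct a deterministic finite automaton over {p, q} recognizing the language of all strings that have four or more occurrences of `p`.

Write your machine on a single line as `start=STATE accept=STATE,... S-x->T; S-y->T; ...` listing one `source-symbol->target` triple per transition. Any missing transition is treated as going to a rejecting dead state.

Count `p`s, saturating at 5: states s0 through s4 mean 0 through 4 `p`s seen; s5 means more than 4. Each `p` increments (capped at s5); other symbols loop. Accept from {s4, s5}.
        p   q  
>  s0   s1  s0 
   s1   s2  s1 
   s2   s3  s2 
   s3   s4  s3 
 * s4   s5  s4 
 * s5   s5  s5 
(> = start, * = accepting)

start=s0; accept=s4,s5; s0-p->s1; s0-q->s0; s1-p->s2; s1-q->s1; s2-p->s3; s2-q->s2; s3-p->s4; s3-q->s3; s4-p->s5; s4-q->s4; s5-p->s5; s5-q->s5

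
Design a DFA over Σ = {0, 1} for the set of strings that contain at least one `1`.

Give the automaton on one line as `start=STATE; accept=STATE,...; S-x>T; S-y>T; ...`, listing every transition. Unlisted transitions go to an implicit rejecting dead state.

start=A; accept=B,C; A-0>A; A-1>B; B-0>B; B-1>C; C-0>C; C-1>C

Only the number of `1`s matters, and only up to 2. Make a chain A → B → C advanced by each `1` (with C absorbing); every other symbol self-loops. The accepting set is {B, C}.
With 3 states:
       0  1 
>  A   A  B 
 * B   B  C 
 * C   C  C 
(> = start, * = accepting)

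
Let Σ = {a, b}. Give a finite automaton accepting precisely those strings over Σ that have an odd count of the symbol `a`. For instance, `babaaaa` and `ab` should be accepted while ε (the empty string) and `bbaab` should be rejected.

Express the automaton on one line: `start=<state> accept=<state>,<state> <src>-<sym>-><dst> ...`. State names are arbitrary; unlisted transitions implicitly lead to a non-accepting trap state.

The only thing that matters is how many `a`s have appeared, reduced mod 2. Use one state per residue: q0 for 0, …, q1 for 1. Reading `a` moves to the next residue; anything else stays put. q1 is accepting.
        a   b  
>  q0   q1  q0 
 * q1   q0  q1 
(> = start, * = accepting)

start=q0 accept=q1 q0-a->q1 q0-b->q0 q1-a->q0 q1-b->q1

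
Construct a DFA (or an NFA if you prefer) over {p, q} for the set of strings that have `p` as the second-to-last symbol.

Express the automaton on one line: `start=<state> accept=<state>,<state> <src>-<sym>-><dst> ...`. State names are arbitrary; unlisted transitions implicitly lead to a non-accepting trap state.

Because acceptance depends on a position counted from the end, the machine has to buffer the most recent 2 symbols. Make each state the string of the last up-to-2 symbols read; on input `x` shift the window left and append `x`. Accept when the buffered window has length 2 and begins with `p`.
With 7 states:
       p  q 
>  A   B  C 
   B   D  E 
   C   F  G 
 * D   D  E 
 * E   F  G 
   F   D  E 
   G   F  G 
(> = start, * = accepting)

start=A accept=D,E A-p->B A-q->C B-p->D B-q->E C-p->F C-q->G D-p->D D-q->E E-p->F E-q->G F-p->D F-q->E G-p->F G-q->G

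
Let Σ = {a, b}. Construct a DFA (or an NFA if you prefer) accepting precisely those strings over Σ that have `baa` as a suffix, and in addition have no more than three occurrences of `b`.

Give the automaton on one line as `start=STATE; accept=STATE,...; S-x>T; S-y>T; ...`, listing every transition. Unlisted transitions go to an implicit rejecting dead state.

start=s0; accept=s4,s8,s12; s0-a>s0; s0-b>s1; s1-a>s2; s1-b>s3; s2-a>s4; s2-b>s3; s3-a>s5; s3-b>s6; s4-a>s7; s4-b>s3; s5-a>s8; s5-b>s6; s6-a>s9; s6-b>s10; s7-a>s7; s7-b>s3; s8-a>s11; s8-b>s6; s9-a>s12; s9-b>s10; s10-a>s13; s10-b>s10; s11-a>s11; s11-b>s6; s12-a>s14; s12-b>s10; s13-a>s15; s13-b>s10; s14-a>s14; s14-b>s10; s15-a>s16; s15-b>s10; s16-a>s16; s16-b>s10

Run two small machines in parallel and take their product. One (4 states) tracks how much of the suffix `baa` has currently been matched; the other (5 states) tracks the count of `b`s, saturating at 4. Each combined state is a pair, one component from each; accept when both components accept.
With 17 states:
          a    b  
>  s0     s0   s1 
   s1     s2   s3 
   s2     s4   s3 
   s3     s5   s6 
 * s4     s7   s3 
   s5     s8   s6 
   s6     s9  s10 
   s7     s7   s3 
 * s8    s11   s6 
   s9    s12  s10 
   s10   s13  s10 
   s11   s11   s6 
 * s12   s14  s10 
   s13   s15  s10 
   s14   s14  s10 
   s15   s16  s10 
   s16   s16  s10 
(> = start, * = accepting)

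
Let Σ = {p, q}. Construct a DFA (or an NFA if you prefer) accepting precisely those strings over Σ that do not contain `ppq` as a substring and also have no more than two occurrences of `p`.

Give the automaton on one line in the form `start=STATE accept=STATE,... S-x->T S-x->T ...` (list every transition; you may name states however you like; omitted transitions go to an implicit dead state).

Handle the two conditions separately and then intersect. One (4 states) tracks partial matches of the forbidden pattern `ppq`; the other (4 states) tracks the count of `p`s, saturating at 3. Each combined state is a pair, one component from each; accept when both components accept. Equivalent product states are then merged.
       p  q 
>* A   B  A 
 * B   C  D 
 * C   E  E 
 * D   F  D 
   E   E  E 
 * F   E  F 
(> = start, * = accepting)

start=A accept=A,B,C,D,F A-p->B A-q->A B-p->C B-q->D C-p->E C-q->E D-p->F D-q->D E-p->E E-q->E F-p->E F-q->F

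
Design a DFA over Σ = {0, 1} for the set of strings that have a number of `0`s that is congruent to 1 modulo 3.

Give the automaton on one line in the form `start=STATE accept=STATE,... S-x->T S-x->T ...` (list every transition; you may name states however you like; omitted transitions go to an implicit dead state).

start=q0 accept=q1 q0-0->q1 q0-1->q0 q1-0->q2 q1-1->q1 q2-0->q0 q2-1->q2

Keep the running count of `0`s modulo 3: each `0` advances along the cycle q0 → q1 → q2 → q0 while other symbols loop. Accept at q1.
3 states suffice.
        0   1  
>  q0   q1  q0 
 * q1   q2  q1 
   q2   q0  q2 
(> = start, * = accepting)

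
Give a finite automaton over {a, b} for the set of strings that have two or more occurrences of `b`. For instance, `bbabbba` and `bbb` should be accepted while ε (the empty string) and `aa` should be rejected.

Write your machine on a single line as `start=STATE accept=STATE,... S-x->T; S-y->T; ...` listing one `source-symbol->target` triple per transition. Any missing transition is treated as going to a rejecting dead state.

start=s0; accept=s2,s3; s0-a->s0; s0-b->s1; s1-a->s1; s1-b->s2; s2-a->s2; s2-b->s3; s3-a->s3; s3-b->s3

Count `b`s, saturating at 3: states s0 through s2 mean 0 through 2 `b`s seen; s3 means more than 2. Each `b` increments (capped at s3); other symbols loop. Accept from {s2, s3}.
With 4 states:
        a   b  
>  s0   s0  s1 
   s1   s1  s2 
 * s2   s2  s3 
 * s3   s3  s3 
(> = start, * = accepting)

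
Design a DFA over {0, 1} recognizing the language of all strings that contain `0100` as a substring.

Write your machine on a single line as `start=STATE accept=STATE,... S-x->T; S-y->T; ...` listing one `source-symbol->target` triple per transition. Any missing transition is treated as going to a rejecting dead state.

start=q0; accept=q4; q0-0->q1; q0-1->q0; q1-0->q1; q1-1->q2; q2-0->q3; q2-1->q0; q3-0->q4; q3-1->q2; q4-0->q4; q4-1->q4

States q0..q3 record the length of the longest prefix of `0100` that matches the current input suffix. Reaching q4 means `0100` has been seen, and we stay there forever. Accept from q4.
5 states suffice.
        0   1  
>  q0   q1  q0 
   q1   q1  q2 
   q2   q3  q0 
   q3   q4  q2 
 * q4   q4  q4 
(> = start, * = accepting)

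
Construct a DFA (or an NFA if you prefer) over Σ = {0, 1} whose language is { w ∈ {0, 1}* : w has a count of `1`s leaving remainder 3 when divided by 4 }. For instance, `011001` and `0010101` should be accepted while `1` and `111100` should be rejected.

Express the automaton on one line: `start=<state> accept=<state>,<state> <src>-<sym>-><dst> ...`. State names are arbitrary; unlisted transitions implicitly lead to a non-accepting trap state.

Keep the running count of `1`s modulo 4: each `1` advances along the cycle q0 → q1 → q2 → q3 → q0 while other symbols loop. Accept at q3.
        0   1  
>  q0   q0  q1 
   q1   q1  q2 
   q2   q2  q3 
 * q3   q3  q0 
(> = start, * = accepting)

start=q0 accept=q3 q0-0->q0 q0-1->q1 q1-0->q1 q1-1->q2 q2-0->q2 q2-1->q3 q3-0->q3 q3-1->q0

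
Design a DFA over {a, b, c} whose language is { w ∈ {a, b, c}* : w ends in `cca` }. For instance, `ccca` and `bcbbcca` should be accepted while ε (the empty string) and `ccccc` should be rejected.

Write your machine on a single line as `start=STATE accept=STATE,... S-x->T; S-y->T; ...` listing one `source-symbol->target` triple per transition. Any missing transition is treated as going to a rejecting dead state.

start=s0; accept=s3; s0-a->s0; s0-b->s0; s0-c->s1; s1-a->s0; s1-b->s0; s1-c->s2; s2-a->s3; s2-b->s0; s2-c->s2; s3-a->s0; s3-b->s0; s3-c->s1

Remember how much of `cca` the current input suffix matches. State s0 means no match yet; s1 means the last symbol is `c`; s2 means the last 2 symbols are `cc`; s3 means the last 3 symbols are `cca`. Only s3 accepts. On a mismatch, fall back to the longest proper suffix that is still a prefix of `cca`.
4 states suffice.
        a   b   c  
>  s0   s0  s0  s1 
   s1   s0  s0  s2 
   s2   s3  s0  s2 
 * s3   s0  s0  s1 
(> = start, * = accepting)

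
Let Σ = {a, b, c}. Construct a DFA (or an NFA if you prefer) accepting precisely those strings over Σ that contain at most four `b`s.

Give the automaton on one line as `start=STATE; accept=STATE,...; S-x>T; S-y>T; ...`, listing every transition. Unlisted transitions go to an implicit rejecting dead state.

start=q0; accept=q0,q1,q2,q3,q4; q0-a>q0; q0-b>q1; q0-c>q0; q1-a>q1; q1-b>q2; q1-c>q1; q2-a>q2; q2-b>q3; q2-c>q2; q3-a>q3; q3-b>q4; q3-c>q3; q4-a>q4; q4-b>q5; q4-c>q4; q5-a>q5; q5-b>q5; q5-c>q5

Count `b`s, saturating at 5: states q0 through q4 mean 0 through 4 `b`s seen; q5 means more than 4. Each `b` increments (capped at q5); other symbols loop. Accept from {q0, q1, q2, q3, q4}.
With 6 states:
        a   b   c  
>* q0   q0  q1  q0 
 * q1   q1  q2  q1 
 * q2   q2  q3  q2 
 * q3   q3  q4  q3 
 * q4   q4  q5  q4 
   q5   q5  q5  q5 
(> = start, * = accepting)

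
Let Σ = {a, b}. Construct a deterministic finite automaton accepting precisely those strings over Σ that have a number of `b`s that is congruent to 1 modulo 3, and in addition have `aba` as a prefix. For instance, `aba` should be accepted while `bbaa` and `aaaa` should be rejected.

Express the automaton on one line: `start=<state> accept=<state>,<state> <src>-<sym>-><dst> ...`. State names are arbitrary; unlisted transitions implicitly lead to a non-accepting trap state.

Run two small machines in parallel and take their product. The first has 3 states tracking the count of `b`s modulo 3; the second has 5 states tracking whether the input so far still matches the prefix `aba`. A product state is a pair (one from each), accepting exactly when both do. After merging equivalent states the machine shrinks.
A 7-state machine:
        a   b  
>  q0   q1  q2 
   q1   q2  q3 
   q2   q2  q2 
   q3   q4  q2 
 * q4   q4  q5 
   q5   q5  q6 
   q6   q6  q4 
(> = start, * = accepting)

start=q0 accept=q4 q0-a->q1 q0-b->q2 q1-a->q2 q1-b->q3 q2-a->q2 q2-b->q2 q3-a->q4 q3-b->q2 q4-a->q4 q4-b->q5 q5-a->q5 q5-b->q6 q6-a->q6 q6-b->q4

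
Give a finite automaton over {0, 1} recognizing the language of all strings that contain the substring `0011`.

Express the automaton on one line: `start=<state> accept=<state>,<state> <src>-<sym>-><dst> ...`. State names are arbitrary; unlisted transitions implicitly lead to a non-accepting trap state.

Track how much of `0011` has been matched so far: state A is no progress, E is the absorbing accept state reached once `0011` has occurred. Intermediate states record partial matches; on a mismatch, fall back to the longest reusable overlap.
With 5 states:
       0  1 
>  A   B  A 
   B   C  A 
   C   C  D 
   D   B  E 
 * E   E  E 
(> = start, * = accepting)

start=A accept=E A-0->B A-1->A B-0->C B-1->A C-0->C C-1->D D-0->B D-1->E E-0->E E-1->E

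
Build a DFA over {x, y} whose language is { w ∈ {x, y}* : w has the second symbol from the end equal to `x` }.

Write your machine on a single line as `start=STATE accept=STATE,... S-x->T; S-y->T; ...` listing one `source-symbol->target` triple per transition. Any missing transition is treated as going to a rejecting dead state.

A DFA must remember the last 2 symbols (since which symbol is second-to-last isn't known until the input ends). Use one state per possible window of the last ≤2 symbols; accept from those whose window starts with `x`.
A 7-state machine:
        x   y  
>  q0   q1  q2 
   q1   q3  q4 
   q2   q5  q6 
 * q3   q3  q4 
 * q4   q5  q6 
   q5   q3  q4 
   q6   q5  q6 
(> = start, * = accepting)

start=q0; accept=q3,q4; q0-x->q1; q0-y->q2; q1-x->q3; q1-y->q4; q2-x->q5; q2-y->q6; q3-x->q3; q3-y->q4; q4-x->q5; q4-y->q6; q5-x->q3; q5-y->q4; q6-x->q5; q6-y->q6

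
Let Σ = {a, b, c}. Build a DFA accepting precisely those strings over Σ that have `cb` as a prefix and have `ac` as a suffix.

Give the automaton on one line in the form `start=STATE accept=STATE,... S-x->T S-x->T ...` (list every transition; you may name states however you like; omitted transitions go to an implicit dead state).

start=q0 accept=q5 q0-a->q1 q0-b->q1 q0-c->q2 q1-a->q1 q1-b->q1 q1-c->q1 q2-a->q1 q2-b->q3 q2-c->q1 q3-a->q4 q3-b->q3 q3-c->q3 q4-a->q4 q4-b->q3 q4-c->q5 q5-a->q4 q5-b->q3 q5-c->q3

Handle the two conditions separately and then intersect. The first has 4 states tracking whether the input so far still matches the prefix `cb`; the second has 3 states tracking how much of the suffix `ac` has currently been matched. A product state is a pair (one from each), accepting exactly when both do. Minimizing collapses redundant product states.
A 6-state machine:
        a   b   c  
>  q0   q1  q1  q2 
   q1   q1  q1  q1 
   q2   q1  q3  q1 
   q3   q4  q3  q3 
   q4   q4  q3  q5 
 * q5   q4  q3  q3 
(> = start, * = accepting)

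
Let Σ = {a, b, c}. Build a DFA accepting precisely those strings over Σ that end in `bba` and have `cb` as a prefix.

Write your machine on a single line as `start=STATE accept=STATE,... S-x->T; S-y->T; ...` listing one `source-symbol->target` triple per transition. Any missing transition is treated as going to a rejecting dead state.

Run two small machines in parallel and take their product. The first has 4 states tracking how much of the suffix `bba` has currently been matched; the second has 4 states tracking whether the input so far still matches the prefix `cb`. A product state is a pair (one from each), accepting exactly when both do.
A 10-state machine:
        a   b   c  
>  s0   s1  s2  s3 
   s1   s1  s2  s1 
   s2   s1  s4  s1 
   s3   s1  s5  s1 
   s4   s6  s4  s1 
   s5   s7  s8  s7 
   s6   s1  s2  s1 
   s7   s7  s5  s7 
   s8   s9  s8  s7 
 * s9   s7  s5  s7 
(> = start, * = accepting)

start=s0; accept=s9; s0-a->s1; s0-b->s2; s0-c->s3; s1-a->s1; s1-b->s2; s1-c->s1; s2-a->s1; s2-b->s4; s2-c->s1; s3-a->s1; s3-b->s5; s3-c->s1; s4-a->s6; s4-b->s4; s4-c->s1; s5-a->s7; s5-b->s8; s5-c->s7; s6-a->s1; s6-b->s2; s6-c->s1; s7-a->s7; s7-b->s5; s7-c->s7; s8-a->s9; s8-b->s8; s8-c->s7; s9-a->s7; s9-b->s5; s9-c->s7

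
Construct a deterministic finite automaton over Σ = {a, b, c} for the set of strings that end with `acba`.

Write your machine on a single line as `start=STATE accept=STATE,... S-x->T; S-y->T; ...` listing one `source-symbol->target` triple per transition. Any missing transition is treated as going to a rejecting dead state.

start=s0; accept=s4; s0-a->s1; s0-b->s0; s0-c->s0; s1-a->s1; s1-b->s0; s1-c->s2; s2-a->s1; s2-b->s3; s2-c->s0; s3-a->s4; s3-b->s0; s3-c->s0; s4-a->s1; s4-b->s0; s4-c->s2

Let each state record the length of the longest suffix of the input read so far that is also a prefix of `acba`. s1 means the last symbol is `a`; s2 means the last 2 symbols are `ac`; s3 means the last 3 symbols are `acb`; s4 means the last 4 symbols are `acba`. Accept only at s4, where the string currently ends in `acba`.
        a   b   c  
>  s0   s1  s0  s0 
   s1   s1  s0  s2 
   s2   s1  s3  s0 
   s3   s4  s0  s0 
 * s4   s1  s0  s2 
(> = start, * = accepting)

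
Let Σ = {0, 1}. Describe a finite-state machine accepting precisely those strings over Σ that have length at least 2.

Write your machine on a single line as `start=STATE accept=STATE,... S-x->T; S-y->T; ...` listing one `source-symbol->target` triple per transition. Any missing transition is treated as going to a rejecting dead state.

start=A; accept=C,D; A-0->B; A-1->B; B-0->C; B-1->C; C-0->D; C-1->D; D-0->D; D-1->D

We only need to distinguish lengths 0, 1, …, 2, and '>2'. Chain A → B → C → D on every symbol, with D looping. Accepting states: {C, D}.
       0  1 
>  A   B  B 
   B   C  C 
 * C   D  D 
 * D   D  D 
(> = start, * = accepting)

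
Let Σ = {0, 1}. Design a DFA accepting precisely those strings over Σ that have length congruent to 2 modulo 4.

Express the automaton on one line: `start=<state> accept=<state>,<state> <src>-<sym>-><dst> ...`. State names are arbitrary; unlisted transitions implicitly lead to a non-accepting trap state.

start=q0 accept=q2 q0-0->q1 q0-1->q1 q1-0->q2 q1-1->q2 q2-0->q3 q2-1->q3 q3-0->q0 q3-1->q0

Only the length mod 4 matters, so use a 4-cycle: from any state, every input symbol moves to the next state, wrapping q3 back to q0. Mark q2 accepting.
With 4 states:
        0   1  
>  q0   q1  q1 
   q1   q2  q2 
 * q2   q3  q3 
   q3   q0  q0 
(> = start, * = accepting)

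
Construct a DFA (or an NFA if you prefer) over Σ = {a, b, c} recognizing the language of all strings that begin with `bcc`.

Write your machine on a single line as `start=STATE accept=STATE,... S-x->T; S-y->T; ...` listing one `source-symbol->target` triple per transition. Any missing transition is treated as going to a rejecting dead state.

start=q0; accept=q3; q0-a->q4; q0-b->q1; q0-c->q4; q1-a->q4; q1-b->q4; q1-c->q2; q2-a->q4; q2-b->q4; q2-c->q3; q3-a->q3; q3-b->q3; q3-c->q3; q4-a->q4; q4-b->q4; q4-c->q4

Walk along `bcc` while the input agrees: from q0 take `b` to q1, and so on. Any deviation drops to the rejecting sink q4. Once q3 is reached the prefix is confirmed and every continuation is accepted.
With 5 states:
        a   b   c  
>  q0   q4  q1  q4 
   q1   q4  q4  q2 
   q2   q4  q4  q3 
 * q3   q3  q3  q3 
   q4   q4  q4  q4 
(> = start, * = accepting)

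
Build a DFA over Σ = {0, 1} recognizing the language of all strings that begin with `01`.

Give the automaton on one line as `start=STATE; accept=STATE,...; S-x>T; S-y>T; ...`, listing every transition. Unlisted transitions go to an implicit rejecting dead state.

start=S0; accept=S2; S0-0>S1; S0-1>S3; S1-0>S3; S1-1>S2; S2-0>S2; S2-1>S2; S3-0>S3; S3-1>S3

Walk along `01` while the input agrees: from S0 take `0` to S1, and so on. Any deviation drops to the rejecting sink S3. Once S2 is reached the prefix is confirmed and every continuation is accepted.
        0   1  
>  S0   S1  S3 
   S1   S3  S2 
 * S2   S2  S2 
   S3   S3  S3 
(> = start, * = accepting)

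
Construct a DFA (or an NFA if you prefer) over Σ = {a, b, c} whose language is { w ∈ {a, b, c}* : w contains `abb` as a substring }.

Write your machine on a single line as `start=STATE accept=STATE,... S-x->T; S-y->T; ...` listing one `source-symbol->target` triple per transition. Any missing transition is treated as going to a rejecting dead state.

start=q0; accept=q3; q0-a->q1; q0-b->q0; q0-c->q0; q1-a->q1; q1-b->q2; q1-c->q0; q2-a->q1; q2-b->q3; q2-c->q0; q3-a->q3; q3-b->q3; q3-c->q3

States q0..q2 record the length of the longest prefix of `abb` that matches the current input suffix. Reaching q3 means `abb` has been seen, and we stay there forever. Accept from q3.
A 4-state machine:
        a   b   c  
>  q0   q1  q0  q0 
   q1   q1  q2  q0 
   q2   q1  q3  q0 
 * q3   q3  q3  q3 
(> = start, * = accepting)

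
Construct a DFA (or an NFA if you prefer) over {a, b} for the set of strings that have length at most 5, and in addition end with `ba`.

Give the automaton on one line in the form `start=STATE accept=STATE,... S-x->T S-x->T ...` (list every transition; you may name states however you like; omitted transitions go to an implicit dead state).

start=s0 accept=s5,s8,s11 s0-a->s1 s0-b->s2 s1-a->s3 s1-b->s4 s2-a->s5 s2-b->s4 s3-a->s6 s3-b->s7 s4-a->s8 s4-b->s7 s5-a->s6 s5-b->s7 s6-a->s9 s6-b->s10 s7-a->s11 s7-b->s10 s8-a->s9 s8-b->s10 s9-a->s9 s9-b->s9 s10-a->s11 s10-b->s9 s11-a->s9 s11-b->s9

Build one automaton per condition and run them in lockstep. The first has 7 states tracking the input length, saturating at 6; the second has 3 states tracking how much of the suffix `ba` has currently been matched. A product state is a pair (one from each), accepting exactly when both do. After merging equivalent states the machine shrinks.
With 12 states:
          a    b  
>  s0     s1   s2 
   s1     s3   s4 
   s2     s5   s4 
   s3     s6   s7 
   s4     s8   s7 
 * s5     s6   s7 
   s6     s9  s10 
   s7    s11  s10 
 * s8     s9  s10 
   s9     s9   s9 
   s10   s11   s9 
 * s11    s9   s9 
(> = start, * = accepting)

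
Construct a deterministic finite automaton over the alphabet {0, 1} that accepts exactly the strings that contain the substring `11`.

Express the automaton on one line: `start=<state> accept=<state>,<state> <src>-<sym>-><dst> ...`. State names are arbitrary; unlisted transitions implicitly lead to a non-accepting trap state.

start=A accept=C A-0->A A-1->B B-0->A B-1->C C-0->C C-1->C

Track how much of `11` has been matched so far: state A is no progress, C is the absorbing accept state reached once `11` has occurred. Intermediate states record partial matches; on a mismatch, fall back to the longest reusable overlap.
       0  1 
>  A   A  B 
   B   A  C 
 * C   C  C 
(> = start, * = accepting)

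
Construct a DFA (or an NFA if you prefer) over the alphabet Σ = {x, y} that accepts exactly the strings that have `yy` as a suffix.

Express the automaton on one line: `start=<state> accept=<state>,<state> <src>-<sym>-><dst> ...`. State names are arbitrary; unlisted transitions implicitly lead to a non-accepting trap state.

Remember how much of `yy` the current input suffix matches. State s0 means no match yet; s1 means the last symbol is `y`; s2 means the last 2 symbols are `yy`. Only s2 accepts. On a mismatch, fall back to the longest proper suffix that is still a prefix of `yy`.
        x   y  
>  s0   s0  s1 
   s1   s0  s2 
 * s2   s0  s2 
(> = start, * = accepting)

start=s0 accept=s2 s0-x->s0 s0-y->s1 s1-x->s0 s1-y->s2 s2-x->s0 s2-y->s2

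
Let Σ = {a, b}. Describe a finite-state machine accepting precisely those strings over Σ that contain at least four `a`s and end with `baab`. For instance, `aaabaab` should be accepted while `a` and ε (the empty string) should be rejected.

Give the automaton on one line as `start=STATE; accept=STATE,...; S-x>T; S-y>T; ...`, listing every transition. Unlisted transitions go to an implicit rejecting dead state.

start=q0; accept=q6; q0-a>q1; q0-b>q0; q1-a>q2; q1-b>q1; q2-a>q2; q2-b>q3; q3-a>q4; q3-b>q3; q4-a>q5; q4-b>q3; q5-a>q2; q5-b>q6; q6-a>q4; q6-b>q3

Build one automaton per condition and run them in lockstep. The first has 6 states tracking the count of `a`s, saturating at 5; the second has 5 states tracking how much of the suffix `baab` has currently been matched. A product state is a pair (one from each), accepting exactly when both do. After merging equivalent states the machine shrinks.
7 states suffice.
        a   b  
>  q0   q1  q0 
   q1   q2  q1 
   q2   q2  q3 
   q3   q4  q3 
   q4   q5  q3 
   q5   q2  q6 
 * q6   q4  q3 
(> = start, * = accepting)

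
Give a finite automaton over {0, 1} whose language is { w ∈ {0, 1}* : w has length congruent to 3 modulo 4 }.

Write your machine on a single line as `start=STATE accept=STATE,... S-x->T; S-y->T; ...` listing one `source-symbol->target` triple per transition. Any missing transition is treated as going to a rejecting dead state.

start=q0; accept=q3; q0-0->q1; q0-1->q1; q1-0->q2; q1-1->q2; q2-0->q3; q2-1->q3; q3-0->q0; q3-1->q0

Count input length modulo 4: every symbol advances one step around the cycle q0 → q1 → q2 → q3 → q0. Accept at q3.
With 4 states:
        0   1  
>  q0   q1  q1 
   q1   q2  q2 
   q2   q3  q3 
 * q3   q0  q0 
(> = start, * = accepting)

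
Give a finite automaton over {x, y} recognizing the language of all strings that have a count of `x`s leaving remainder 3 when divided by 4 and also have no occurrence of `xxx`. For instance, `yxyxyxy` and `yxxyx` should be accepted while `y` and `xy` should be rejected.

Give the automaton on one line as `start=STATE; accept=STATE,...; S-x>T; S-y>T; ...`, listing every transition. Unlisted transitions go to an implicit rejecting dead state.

Run two small machines in parallel and take their product. The first has 4 states tracking the count of `x`s modulo 4; the second has 4 states tracking partial matches of the forbidden pattern `xxx`. A product state is a pair (one from each), accepting exactly when both do.
With 16 states:
          x    y  
>  q0     q1   q0 
   q1     q2   q3 
   q2     q4   q5 
   q3     q6   q3 
   q4     q7   q4 
   q5     q8   q5 
   q6     q9   q5 
   q7    q10   q7 
 * q8    q11  q12 
 * q9     q7  q12 
   q10   q13  q10 
   q11   q10   q0 
 * q12   q14  q12 
   q13    q4  q13 
   q14   q15   q0 
   q15   q13   q3 
(> = start, * = accepting)

start=q0; accept=q8,q9,q12; q0-x>q1; q0-y>q0; q1-x>q2; q1-y>q3; q2-x>q4; q2-y>q5; q3-x>q6; q3-y>q3; q4-x>q7; q4-y>q4; q5-x>q8; q5-y>q5; q6-x>q9; q6-y>q5; q7-x>q10; q7-y>q7; q8-x>q11; q8-y>q12; q9-x>q7; q9-y>q12; q10-x>q13; q10-y>q10; q11-x>q10; q11-y>q0; q12-x>q14; q12-y>q12; q13-x>q4; q13-y>q13; q14-x>q15; q14-y>q0; q15-x>q13; q15-y>q3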